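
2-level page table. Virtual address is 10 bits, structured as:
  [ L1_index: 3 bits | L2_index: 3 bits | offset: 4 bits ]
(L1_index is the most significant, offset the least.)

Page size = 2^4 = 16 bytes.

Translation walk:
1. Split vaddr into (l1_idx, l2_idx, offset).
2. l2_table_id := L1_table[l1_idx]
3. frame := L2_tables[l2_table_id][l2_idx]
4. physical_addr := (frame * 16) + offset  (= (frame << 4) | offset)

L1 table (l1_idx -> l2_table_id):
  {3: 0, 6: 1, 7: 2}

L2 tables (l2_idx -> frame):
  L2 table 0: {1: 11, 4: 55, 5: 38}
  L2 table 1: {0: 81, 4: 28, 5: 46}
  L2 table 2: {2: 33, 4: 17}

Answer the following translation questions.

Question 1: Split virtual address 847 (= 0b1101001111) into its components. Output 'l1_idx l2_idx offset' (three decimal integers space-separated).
Answer: 6 4 15

Derivation:
vaddr = 847 = 0b1101001111
  top 3 bits -> l1_idx = 6
  next 3 bits -> l2_idx = 4
  bottom 4 bits -> offset = 15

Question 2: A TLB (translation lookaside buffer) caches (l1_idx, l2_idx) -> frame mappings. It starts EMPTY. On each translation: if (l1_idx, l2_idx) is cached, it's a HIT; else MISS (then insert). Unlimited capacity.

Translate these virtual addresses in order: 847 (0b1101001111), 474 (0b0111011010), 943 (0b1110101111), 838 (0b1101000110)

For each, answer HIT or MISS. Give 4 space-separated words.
vaddr=847: (6,4) not in TLB -> MISS, insert
vaddr=474: (3,5) not in TLB -> MISS, insert
vaddr=943: (7,2) not in TLB -> MISS, insert
vaddr=838: (6,4) in TLB -> HIT

Answer: MISS MISS MISS HIT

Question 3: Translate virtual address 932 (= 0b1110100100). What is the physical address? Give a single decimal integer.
vaddr = 932 = 0b1110100100
Split: l1_idx=7, l2_idx=2, offset=4
L1[7] = 2
L2[2][2] = 33
paddr = 33 * 16 + 4 = 532

Answer: 532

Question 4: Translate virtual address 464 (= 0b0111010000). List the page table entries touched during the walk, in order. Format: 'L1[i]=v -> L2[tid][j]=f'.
Answer: L1[3]=0 -> L2[0][5]=38

Derivation:
vaddr = 464 = 0b0111010000
Split: l1_idx=3, l2_idx=5, offset=0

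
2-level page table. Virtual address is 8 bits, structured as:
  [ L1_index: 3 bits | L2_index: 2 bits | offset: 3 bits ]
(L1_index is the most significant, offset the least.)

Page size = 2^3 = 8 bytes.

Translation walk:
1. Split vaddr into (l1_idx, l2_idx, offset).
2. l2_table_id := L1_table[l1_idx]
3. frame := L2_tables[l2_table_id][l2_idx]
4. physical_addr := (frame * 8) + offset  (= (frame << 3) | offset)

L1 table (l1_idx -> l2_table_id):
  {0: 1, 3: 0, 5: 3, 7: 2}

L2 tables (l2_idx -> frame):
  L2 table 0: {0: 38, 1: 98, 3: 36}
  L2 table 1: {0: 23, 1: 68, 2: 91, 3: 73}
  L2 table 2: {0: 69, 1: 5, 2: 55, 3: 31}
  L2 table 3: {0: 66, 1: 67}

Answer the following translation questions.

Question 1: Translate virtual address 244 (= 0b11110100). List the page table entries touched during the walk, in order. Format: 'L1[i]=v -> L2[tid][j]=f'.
Answer: L1[7]=2 -> L2[2][2]=55

Derivation:
vaddr = 244 = 0b11110100
Split: l1_idx=7, l2_idx=2, offset=4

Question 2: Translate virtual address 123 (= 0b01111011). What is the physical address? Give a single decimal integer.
Answer: 291

Derivation:
vaddr = 123 = 0b01111011
Split: l1_idx=3, l2_idx=3, offset=3
L1[3] = 0
L2[0][3] = 36
paddr = 36 * 8 + 3 = 291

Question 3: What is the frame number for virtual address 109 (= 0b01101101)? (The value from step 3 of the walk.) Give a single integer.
vaddr = 109: l1_idx=3, l2_idx=1
L1[3] = 0; L2[0][1] = 98

Answer: 98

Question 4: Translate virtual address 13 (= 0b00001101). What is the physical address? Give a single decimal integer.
vaddr = 13 = 0b00001101
Split: l1_idx=0, l2_idx=1, offset=5
L1[0] = 1
L2[1][1] = 68
paddr = 68 * 8 + 5 = 549

Answer: 549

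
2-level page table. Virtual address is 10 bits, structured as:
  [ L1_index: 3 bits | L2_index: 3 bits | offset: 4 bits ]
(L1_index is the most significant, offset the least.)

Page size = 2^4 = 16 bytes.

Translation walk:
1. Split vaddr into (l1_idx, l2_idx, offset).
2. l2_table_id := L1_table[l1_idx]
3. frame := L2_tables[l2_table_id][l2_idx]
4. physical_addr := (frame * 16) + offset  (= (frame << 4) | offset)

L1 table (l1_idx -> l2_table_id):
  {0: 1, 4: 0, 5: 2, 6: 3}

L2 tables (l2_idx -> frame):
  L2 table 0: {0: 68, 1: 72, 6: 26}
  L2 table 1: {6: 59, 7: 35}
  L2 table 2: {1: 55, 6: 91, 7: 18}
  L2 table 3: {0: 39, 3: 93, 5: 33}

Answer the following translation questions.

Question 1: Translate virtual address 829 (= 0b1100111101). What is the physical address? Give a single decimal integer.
vaddr = 829 = 0b1100111101
Split: l1_idx=6, l2_idx=3, offset=13
L1[6] = 3
L2[3][3] = 93
paddr = 93 * 16 + 13 = 1501

Answer: 1501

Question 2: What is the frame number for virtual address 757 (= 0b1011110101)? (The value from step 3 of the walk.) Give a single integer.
Answer: 18

Derivation:
vaddr = 757: l1_idx=5, l2_idx=7
L1[5] = 2; L2[2][7] = 18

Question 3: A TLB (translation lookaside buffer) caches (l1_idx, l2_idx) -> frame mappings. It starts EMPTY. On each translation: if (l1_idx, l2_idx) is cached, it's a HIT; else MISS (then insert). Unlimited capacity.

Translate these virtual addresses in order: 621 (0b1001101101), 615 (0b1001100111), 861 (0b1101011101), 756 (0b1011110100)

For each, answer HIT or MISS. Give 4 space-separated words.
Answer: MISS HIT MISS MISS

Derivation:
vaddr=621: (4,6) not in TLB -> MISS, insert
vaddr=615: (4,6) in TLB -> HIT
vaddr=861: (6,5) not in TLB -> MISS, insert
vaddr=756: (5,7) not in TLB -> MISS, insert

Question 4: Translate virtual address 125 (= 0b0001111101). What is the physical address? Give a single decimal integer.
vaddr = 125 = 0b0001111101
Split: l1_idx=0, l2_idx=7, offset=13
L1[0] = 1
L2[1][7] = 35
paddr = 35 * 16 + 13 = 573

Answer: 573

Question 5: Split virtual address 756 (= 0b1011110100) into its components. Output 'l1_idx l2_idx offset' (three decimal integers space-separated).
Answer: 5 7 4

Derivation:
vaddr = 756 = 0b1011110100
  top 3 bits -> l1_idx = 5
  next 3 bits -> l2_idx = 7
  bottom 4 bits -> offset = 4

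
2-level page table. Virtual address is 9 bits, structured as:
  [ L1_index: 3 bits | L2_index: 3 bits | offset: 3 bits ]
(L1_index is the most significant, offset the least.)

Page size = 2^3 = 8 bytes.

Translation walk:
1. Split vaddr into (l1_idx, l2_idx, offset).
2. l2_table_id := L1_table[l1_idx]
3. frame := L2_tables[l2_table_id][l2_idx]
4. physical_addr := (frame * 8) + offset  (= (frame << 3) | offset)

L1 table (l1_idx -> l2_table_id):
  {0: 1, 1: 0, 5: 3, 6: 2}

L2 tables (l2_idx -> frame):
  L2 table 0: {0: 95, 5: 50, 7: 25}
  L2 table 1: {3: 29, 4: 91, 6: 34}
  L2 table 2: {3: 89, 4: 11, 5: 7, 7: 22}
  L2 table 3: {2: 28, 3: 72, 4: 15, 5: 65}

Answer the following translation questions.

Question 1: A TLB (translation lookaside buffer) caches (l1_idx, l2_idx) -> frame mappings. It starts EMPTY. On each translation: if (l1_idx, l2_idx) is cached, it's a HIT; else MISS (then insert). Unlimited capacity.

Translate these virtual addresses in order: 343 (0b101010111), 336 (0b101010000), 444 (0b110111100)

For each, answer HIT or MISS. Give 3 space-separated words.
vaddr=343: (5,2) not in TLB -> MISS, insert
vaddr=336: (5,2) in TLB -> HIT
vaddr=444: (6,7) not in TLB -> MISS, insert

Answer: MISS HIT MISS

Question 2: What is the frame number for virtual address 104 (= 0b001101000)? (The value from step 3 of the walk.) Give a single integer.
Answer: 50

Derivation:
vaddr = 104: l1_idx=1, l2_idx=5
L1[1] = 0; L2[0][5] = 50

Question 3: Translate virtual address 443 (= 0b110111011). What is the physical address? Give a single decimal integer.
vaddr = 443 = 0b110111011
Split: l1_idx=6, l2_idx=7, offset=3
L1[6] = 2
L2[2][7] = 22
paddr = 22 * 8 + 3 = 179

Answer: 179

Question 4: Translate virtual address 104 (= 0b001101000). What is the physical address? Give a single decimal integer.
vaddr = 104 = 0b001101000
Split: l1_idx=1, l2_idx=5, offset=0
L1[1] = 0
L2[0][5] = 50
paddr = 50 * 8 + 0 = 400

Answer: 400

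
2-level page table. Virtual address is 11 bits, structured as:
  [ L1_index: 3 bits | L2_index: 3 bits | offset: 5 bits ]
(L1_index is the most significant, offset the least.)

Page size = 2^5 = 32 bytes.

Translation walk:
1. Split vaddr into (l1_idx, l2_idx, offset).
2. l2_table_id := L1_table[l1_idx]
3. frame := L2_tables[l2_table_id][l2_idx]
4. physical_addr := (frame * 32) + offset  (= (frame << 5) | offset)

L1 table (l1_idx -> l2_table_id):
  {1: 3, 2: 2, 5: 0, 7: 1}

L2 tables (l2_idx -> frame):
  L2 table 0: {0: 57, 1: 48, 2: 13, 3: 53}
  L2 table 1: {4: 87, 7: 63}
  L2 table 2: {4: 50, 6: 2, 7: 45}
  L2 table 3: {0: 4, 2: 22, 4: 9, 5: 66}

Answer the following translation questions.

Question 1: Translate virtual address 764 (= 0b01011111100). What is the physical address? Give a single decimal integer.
Answer: 1468

Derivation:
vaddr = 764 = 0b01011111100
Split: l1_idx=2, l2_idx=7, offset=28
L1[2] = 2
L2[2][7] = 45
paddr = 45 * 32 + 28 = 1468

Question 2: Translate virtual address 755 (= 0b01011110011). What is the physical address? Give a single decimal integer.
vaddr = 755 = 0b01011110011
Split: l1_idx=2, l2_idx=7, offset=19
L1[2] = 2
L2[2][7] = 45
paddr = 45 * 32 + 19 = 1459

Answer: 1459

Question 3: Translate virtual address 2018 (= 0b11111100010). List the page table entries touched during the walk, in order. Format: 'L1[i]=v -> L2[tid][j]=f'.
vaddr = 2018 = 0b11111100010
Split: l1_idx=7, l2_idx=7, offset=2

Answer: L1[7]=1 -> L2[1][7]=63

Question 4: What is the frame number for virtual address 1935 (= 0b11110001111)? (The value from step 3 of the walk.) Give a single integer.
vaddr = 1935: l1_idx=7, l2_idx=4
L1[7] = 1; L2[1][4] = 87

Answer: 87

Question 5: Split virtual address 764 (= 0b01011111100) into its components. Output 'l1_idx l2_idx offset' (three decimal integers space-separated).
Answer: 2 7 28

Derivation:
vaddr = 764 = 0b01011111100
  top 3 bits -> l1_idx = 2
  next 3 bits -> l2_idx = 7
  bottom 5 bits -> offset = 28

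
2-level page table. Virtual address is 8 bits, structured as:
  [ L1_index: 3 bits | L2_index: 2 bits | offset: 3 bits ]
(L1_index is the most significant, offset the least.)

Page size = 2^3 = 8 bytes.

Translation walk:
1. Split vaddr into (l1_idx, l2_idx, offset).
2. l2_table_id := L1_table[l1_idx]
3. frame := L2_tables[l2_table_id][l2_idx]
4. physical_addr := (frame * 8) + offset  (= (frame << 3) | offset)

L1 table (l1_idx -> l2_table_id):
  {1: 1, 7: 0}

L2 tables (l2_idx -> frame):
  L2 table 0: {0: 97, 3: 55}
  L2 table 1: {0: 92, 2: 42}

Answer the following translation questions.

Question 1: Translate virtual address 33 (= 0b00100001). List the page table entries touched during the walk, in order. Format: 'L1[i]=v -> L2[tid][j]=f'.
Answer: L1[1]=1 -> L2[1][0]=92

Derivation:
vaddr = 33 = 0b00100001
Split: l1_idx=1, l2_idx=0, offset=1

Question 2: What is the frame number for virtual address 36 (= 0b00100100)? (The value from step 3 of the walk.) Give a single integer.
vaddr = 36: l1_idx=1, l2_idx=0
L1[1] = 1; L2[1][0] = 92

Answer: 92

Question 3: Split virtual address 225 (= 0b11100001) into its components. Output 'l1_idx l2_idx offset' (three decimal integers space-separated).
Answer: 7 0 1

Derivation:
vaddr = 225 = 0b11100001
  top 3 bits -> l1_idx = 7
  next 2 bits -> l2_idx = 0
  bottom 3 bits -> offset = 1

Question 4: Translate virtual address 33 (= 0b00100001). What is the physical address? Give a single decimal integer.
Answer: 737

Derivation:
vaddr = 33 = 0b00100001
Split: l1_idx=1, l2_idx=0, offset=1
L1[1] = 1
L2[1][0] = 92
paddr = 92 * 8 + 1 = 737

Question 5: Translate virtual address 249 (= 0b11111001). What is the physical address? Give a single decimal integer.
Answer: 441

Derivation:
vaddr = 249 = 0b11111001
Split: l1_idx=7, l2_idx=3, offset=1
L1[7] = 0
L2[0][3] = 55
paddr = 55 * 8 + 1 = 441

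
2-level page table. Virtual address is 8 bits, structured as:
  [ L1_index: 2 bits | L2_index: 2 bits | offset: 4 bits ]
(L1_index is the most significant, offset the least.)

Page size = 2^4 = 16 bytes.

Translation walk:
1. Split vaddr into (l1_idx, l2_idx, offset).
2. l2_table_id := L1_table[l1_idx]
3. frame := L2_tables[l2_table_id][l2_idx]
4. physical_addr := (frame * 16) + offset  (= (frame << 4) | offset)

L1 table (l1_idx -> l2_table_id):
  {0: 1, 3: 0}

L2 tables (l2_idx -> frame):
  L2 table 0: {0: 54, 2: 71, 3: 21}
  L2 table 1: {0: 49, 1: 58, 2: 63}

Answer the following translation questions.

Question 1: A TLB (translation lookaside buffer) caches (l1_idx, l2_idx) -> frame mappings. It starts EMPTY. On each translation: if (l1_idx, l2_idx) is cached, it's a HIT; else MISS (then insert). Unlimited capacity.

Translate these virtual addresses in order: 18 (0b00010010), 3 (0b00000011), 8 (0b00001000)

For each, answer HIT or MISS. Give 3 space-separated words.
Answer: MISS MISS HIT

Derivation:
vaddr=18: (0,1) not in TLB -> MISS, insert
vaddr=3: (0,0) not in TLB -> MISS, insert
vaddr=8: (0,0) in TLB -> HIT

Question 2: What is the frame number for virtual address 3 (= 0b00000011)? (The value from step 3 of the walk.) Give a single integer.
vaddr = 3: l1_idx=0, l2_idx=0
L1[0] = 1; L2[1][0] = 49

Answer: 49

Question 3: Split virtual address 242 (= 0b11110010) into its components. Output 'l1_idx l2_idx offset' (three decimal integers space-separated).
vaddr = 242 = 0b11110010
  top 2 bits -> l1_idx = 3
  next 2 bits -> l2_idx = 3
  bottom 4 bits -> offset = 2

Answer: 3 3 2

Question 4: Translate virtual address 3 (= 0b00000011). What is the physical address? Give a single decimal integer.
Answer: 787

Derivation:
vaddr = 3 = 0b00000011
Split: l1_idx=0, l2_idx=0, offset=3
L1[0] = 1
L2[1][0] = 49
paddr = 49 * 16 + 3 = 787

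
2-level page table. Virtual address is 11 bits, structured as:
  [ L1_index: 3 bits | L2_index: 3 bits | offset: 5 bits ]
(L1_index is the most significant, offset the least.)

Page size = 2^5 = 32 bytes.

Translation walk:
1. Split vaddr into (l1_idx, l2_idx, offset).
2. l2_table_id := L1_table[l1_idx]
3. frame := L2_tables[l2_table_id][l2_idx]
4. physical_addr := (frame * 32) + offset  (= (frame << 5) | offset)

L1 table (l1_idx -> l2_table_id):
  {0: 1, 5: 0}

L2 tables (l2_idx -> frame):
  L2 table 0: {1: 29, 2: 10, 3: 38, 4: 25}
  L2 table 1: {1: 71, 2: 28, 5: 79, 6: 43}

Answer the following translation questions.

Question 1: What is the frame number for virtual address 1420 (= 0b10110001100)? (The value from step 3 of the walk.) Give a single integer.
vaddr = 1420: l1_idx=5, l2_idx=4
L1[5] = 0; L2[0][4] = 25

Answer: 25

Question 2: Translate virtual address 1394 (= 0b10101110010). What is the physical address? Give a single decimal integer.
Answer: 1234

Derivation:
vaddr = 1394 = 0b10101110010
Split: l1_idx=5, l2_idx=3, offset=18
L1[5] = 0
L2[0][3] = 38
paddr = 38 * 32 + 18 = 1234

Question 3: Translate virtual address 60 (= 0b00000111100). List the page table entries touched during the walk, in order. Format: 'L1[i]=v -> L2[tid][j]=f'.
vaddr = 60 = 0b00000111100
Split: l1_idx=0, l2_idx=1, offset=28

Answer: L1[0]=1 -> L2[1][1]=71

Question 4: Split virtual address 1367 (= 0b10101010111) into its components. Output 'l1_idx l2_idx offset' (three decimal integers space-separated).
vaddr = 1367 = 0b10101010111
  top 3 bits -> l1_idx = 5
  next 3 bits -> l2_idx = 2
  bottom 5 bits -> offset = 23

Answer: 5 2 23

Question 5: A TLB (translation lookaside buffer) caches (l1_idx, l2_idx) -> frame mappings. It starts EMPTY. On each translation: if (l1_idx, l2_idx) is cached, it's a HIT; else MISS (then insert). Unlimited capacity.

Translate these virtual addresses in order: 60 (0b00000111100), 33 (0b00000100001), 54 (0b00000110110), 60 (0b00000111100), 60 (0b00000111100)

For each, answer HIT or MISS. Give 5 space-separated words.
vaddr=60: (0,1) not in TLB -> MISS, insert
vaddr=33: (0,1) in TLB -> HIT
vaddr=54: (0,1) in TLB -> HIT
vaddr=60: (0,1) in TLB -> HIT
vaddr=60: (0,1) in TLB -> HIT

Answer: MISS HIT HIT HIT HIT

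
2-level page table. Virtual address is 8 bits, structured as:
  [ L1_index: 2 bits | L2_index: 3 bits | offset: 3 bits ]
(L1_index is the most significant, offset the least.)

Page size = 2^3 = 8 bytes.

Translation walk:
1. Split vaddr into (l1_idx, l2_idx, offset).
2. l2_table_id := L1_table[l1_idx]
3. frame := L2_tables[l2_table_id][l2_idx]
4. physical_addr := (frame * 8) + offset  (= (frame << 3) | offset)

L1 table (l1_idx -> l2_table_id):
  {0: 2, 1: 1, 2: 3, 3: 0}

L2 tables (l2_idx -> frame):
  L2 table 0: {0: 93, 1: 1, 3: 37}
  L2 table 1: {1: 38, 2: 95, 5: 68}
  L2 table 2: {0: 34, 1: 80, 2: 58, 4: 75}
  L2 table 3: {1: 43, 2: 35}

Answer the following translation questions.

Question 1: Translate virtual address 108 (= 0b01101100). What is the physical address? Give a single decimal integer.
Answer: 548

Derivation:
vaddr = 108 = 0b01101100
Split: l1_idx=1, l2_idx=5, offset=4
L1[1] = 1
L2[1][5] = 68
paddr = 68 * 8 + 4 = 548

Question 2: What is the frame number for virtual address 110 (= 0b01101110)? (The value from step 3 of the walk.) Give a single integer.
vaddr = 110: l1_idx=1, l2_idx=5
L1[1] = 1; L2[1][5] = 68

Answer: 68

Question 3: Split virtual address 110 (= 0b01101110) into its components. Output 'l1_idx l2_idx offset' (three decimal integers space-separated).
vaddr = 110 = 0b01101110
  top 2 bits -> l1_idx = 1
  next 3 bits -> l2_idx = 5
  bottom 3 bits -> offset = 6

Answer: 1 5 6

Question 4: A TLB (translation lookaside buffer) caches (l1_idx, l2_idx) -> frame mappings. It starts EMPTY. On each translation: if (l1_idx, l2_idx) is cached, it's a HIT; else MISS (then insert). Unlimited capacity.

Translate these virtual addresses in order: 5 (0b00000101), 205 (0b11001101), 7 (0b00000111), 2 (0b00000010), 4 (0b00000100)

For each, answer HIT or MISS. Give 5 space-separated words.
vaddr=5: (0,0) not in TLB -> MISS, insert
vaddr=205: (3,1) not in TLB -> MISS, insert
vaddr=7: (0,0) in TLB -> HIT
vaddr=2: (0,0) in TLB -> HIT
vaddr=4: (0,0) in TLB -> HIT

Answer: MISS MISS HIT HIT HIT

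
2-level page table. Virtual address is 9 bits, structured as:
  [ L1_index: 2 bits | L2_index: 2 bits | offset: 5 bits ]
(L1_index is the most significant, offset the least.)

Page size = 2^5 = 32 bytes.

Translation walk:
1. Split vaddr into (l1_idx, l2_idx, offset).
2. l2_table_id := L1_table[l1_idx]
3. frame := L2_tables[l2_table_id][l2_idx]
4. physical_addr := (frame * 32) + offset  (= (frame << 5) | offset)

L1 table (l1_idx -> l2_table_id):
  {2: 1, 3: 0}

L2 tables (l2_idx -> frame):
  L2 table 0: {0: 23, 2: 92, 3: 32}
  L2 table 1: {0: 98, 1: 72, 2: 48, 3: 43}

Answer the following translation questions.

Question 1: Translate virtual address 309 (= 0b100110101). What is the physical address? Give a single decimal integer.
vaddr = 309 = 0b100110101
Split: l1_idx=2, l2_idx=1, offset=21
L1[2] = 1
L2[1][1] = 72
paddr = 72 * 32 + 21 = 2325

Answer: 2325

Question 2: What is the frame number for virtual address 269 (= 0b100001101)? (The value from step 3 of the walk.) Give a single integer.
Answer: 98

Derivation:
vaddr = 269: l1_idx=2, l2_idx=0
L1[2] = 1; L2[1][0] = 98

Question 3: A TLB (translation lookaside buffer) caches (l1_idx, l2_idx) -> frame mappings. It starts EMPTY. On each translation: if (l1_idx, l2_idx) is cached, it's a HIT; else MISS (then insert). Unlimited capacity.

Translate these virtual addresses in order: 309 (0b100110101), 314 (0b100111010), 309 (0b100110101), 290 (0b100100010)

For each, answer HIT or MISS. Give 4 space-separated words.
Answer: MISS HIT HIT HIT

Derivation:
vaddr=309: (2,1) not in TLB -> MISS, insert
vaddr=314: (2,1) in TLB -> HIT
vaddr=309: (2,1) in TLB -> HIT
vaddr=290: (2,1) in TLB -> HIT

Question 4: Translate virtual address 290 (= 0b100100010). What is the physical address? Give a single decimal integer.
Answer: 2306

Derivation:
vaddr = 290 = 0b100100010
Split: l1_idx=2, l2_idx=1, offset=2
L1[2] = 1
L2[1][1] = 72
paddr = 72 * 32 + 2 = 2306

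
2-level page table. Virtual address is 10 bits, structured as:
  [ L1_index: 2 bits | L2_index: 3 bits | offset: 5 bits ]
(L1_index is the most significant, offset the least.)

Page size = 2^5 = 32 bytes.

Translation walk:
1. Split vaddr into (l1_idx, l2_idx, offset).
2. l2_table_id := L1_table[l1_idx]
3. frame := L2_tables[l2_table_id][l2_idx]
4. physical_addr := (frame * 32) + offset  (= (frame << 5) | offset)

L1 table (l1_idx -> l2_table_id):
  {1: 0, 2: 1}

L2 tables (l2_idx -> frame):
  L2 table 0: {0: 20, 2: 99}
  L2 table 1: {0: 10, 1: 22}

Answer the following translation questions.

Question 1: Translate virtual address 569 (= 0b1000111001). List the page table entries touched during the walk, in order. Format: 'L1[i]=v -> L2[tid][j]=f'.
vaddr = 569 = 0b1000111001
Split: l1_idx=2, l2_idx=1, offset=25

Answer: L1[2]=1 -> L2[1][1]=22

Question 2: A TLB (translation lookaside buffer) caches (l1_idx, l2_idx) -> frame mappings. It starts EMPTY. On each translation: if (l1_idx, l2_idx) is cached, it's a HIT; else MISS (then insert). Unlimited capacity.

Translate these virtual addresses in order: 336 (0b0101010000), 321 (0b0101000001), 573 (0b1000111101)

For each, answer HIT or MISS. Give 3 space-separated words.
Answer: MISS HIT MISS

Derivation:
vaddr=336: (1,2) not in TLB -> MISS, insert
vaddr=321: (1,2) in TLB -> HIT
vaddr=573: (2,1) not in TLB -> MISS, insert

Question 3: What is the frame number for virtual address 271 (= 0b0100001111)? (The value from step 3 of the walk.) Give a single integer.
Answer: 20

Derivation:
vaddr = 271: l1_idx=1, l2_idx=0
L1[1] = 0; L2[0][0] = 20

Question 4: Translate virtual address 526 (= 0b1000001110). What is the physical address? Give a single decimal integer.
Answer: 334

Derivation:
vaddr = 526 = 0b1000001110
Split: l1_idx=2, l2_idx=0, offset=14
L1[2] = 1
L2[1][0] = 10
paddr = 10 * 32 + 14 = 334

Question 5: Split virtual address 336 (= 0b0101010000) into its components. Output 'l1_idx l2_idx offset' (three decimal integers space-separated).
Answer: 1 2 16

Derivation:
vaddr = 336 = 0b0101010000
  top 2 bits -> l1_idx = 1
  next 3 bits -> l2_idx = 2
  bottom 5 bits -> offset = 16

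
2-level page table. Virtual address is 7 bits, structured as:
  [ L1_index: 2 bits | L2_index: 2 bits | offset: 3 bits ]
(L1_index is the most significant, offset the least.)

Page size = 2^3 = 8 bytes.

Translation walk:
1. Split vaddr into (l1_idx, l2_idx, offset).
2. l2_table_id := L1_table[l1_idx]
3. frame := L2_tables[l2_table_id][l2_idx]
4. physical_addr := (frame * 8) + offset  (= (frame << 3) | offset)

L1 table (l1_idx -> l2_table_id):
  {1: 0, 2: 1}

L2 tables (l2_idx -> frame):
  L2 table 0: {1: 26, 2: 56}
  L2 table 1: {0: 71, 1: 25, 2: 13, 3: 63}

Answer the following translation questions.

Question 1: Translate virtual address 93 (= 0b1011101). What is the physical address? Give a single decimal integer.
vaddr = 93 = 0b1011101
Split: l1_idx=2, l2_idx=3, offset=5
L1[2] = 1
L2[1][3] = 63
paddr = 63 * 8 + 5 = 509

Answer: 509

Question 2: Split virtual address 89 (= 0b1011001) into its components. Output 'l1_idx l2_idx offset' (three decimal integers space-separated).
Answer: 2 3 1

Derivation:
vaddr = 89 = 0b1011001
  top 2 bits -> l1_idx = 2
  next 2 bits -> l2_idx = 3
  bottom 3 bits -> offset = 1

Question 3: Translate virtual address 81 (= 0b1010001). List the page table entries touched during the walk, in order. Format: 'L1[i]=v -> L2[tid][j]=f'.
vaddr = 81 = 0b1010001
Split: l1_idx=2, l2_idx=2, offset=1

Answer: L1[2]=1 -> L2[1][2]=13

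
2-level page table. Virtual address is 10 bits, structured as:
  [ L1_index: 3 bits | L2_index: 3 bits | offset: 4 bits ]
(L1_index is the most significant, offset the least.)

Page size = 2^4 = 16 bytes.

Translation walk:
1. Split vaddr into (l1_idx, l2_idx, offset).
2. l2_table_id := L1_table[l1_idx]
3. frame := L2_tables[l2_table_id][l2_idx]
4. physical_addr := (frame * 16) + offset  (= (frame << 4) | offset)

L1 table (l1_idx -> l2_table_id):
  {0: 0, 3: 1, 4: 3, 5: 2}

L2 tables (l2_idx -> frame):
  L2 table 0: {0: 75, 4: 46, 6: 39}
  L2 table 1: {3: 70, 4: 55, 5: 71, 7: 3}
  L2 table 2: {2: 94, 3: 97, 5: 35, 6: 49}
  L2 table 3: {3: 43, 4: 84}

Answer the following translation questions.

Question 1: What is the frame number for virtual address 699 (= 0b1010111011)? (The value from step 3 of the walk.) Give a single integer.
Answer: 97

Derivation:
vaddr = 699: l1_idx=5, l2_idx=3
L1[5] = 2; L2[2][3] = 97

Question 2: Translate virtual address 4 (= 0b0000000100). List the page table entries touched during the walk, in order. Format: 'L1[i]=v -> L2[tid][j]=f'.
Answer: L1[0]=0 -> L2[0][0]=75

Derivation:
vaddr = 4 = 0b0000000100
Split: l1_idx=0, l2_idx=0, offset=4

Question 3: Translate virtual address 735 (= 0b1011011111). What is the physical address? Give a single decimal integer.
Answer: 575

Derivation:
vaddr = 735 = 0b1011011111
Split: l1_idx=5, l2_idx=5, offset=15
L1[5] = 2
L2[2][5] = 35
paddr = 35 * 16 + 15 = 575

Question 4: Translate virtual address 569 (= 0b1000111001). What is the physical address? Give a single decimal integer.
vaddr = 569 = 0b1000111001
Split: l1_idx=4, l2_idx=3, offset=9
L1[4] = 3
L2[3][3] = 43
paddr = 43 * 16 + 9 = 697

Answer: 697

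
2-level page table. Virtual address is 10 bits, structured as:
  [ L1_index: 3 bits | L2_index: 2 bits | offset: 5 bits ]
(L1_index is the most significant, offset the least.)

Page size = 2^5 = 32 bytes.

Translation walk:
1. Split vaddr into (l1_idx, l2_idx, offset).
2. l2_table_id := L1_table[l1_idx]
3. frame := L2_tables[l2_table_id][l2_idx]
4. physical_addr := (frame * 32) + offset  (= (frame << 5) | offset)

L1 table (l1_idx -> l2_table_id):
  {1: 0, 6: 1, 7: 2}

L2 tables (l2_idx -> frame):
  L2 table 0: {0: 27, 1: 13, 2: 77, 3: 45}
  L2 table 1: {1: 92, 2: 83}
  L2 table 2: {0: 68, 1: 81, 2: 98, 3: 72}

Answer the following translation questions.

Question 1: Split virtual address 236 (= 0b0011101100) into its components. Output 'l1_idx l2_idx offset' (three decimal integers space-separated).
vaddr = 236 = 0b0011101100
  top 3 bits -> l1_idx = 1
  next 2 bits -> l2_idx = 3
  bottom 5 bits -> offset = 12

Answer: 1 3 12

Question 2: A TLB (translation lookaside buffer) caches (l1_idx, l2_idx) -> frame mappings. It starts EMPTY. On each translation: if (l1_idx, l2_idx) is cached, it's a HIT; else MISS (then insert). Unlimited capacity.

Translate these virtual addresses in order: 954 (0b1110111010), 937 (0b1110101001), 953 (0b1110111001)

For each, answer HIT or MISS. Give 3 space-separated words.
Answer: MISS HIT HIT

Derivation:
vaddr=954: (7,1) not in TLB -> MISS, insert
vaddr=937: (7,1) in TLB -> HIT
vaddr=953: (7,1) in TLB -> HIT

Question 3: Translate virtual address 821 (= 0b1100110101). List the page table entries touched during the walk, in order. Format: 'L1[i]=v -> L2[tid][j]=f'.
vaddr = 821 = 0b1100110101
Split: l1_idx=6, l2_idx=1, offset=21

Answer: L1[6]=1 -> L2[1][1]=92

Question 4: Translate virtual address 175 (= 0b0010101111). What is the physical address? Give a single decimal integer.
vaddr = 175 = 0b0010101111
Split: l1_idx=1, l2_idx=1, offset=15
L1[1] = 0
L2[0][1] = 13
paddr = 13 * 32 + 15 = 431

Answer: 431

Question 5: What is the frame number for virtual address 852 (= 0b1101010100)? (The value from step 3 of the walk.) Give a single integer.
vaddr = 852: l1_idx=6, l2_idx=2
L1[6] = 1; L2[1][2] = 83

Answer: 83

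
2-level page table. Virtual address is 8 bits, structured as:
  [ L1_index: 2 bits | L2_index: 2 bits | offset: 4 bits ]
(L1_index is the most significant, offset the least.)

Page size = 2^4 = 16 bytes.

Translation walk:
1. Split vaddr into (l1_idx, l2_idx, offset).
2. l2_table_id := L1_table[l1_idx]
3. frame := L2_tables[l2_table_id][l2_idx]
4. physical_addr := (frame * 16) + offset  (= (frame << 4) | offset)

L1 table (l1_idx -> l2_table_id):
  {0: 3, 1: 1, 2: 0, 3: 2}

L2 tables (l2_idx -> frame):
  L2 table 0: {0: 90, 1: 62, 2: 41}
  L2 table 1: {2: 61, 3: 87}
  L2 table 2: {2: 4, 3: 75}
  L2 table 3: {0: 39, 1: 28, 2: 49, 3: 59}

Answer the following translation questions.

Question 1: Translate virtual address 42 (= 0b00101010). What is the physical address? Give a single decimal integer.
Answer: 794

Derivation:
vaddr = 42 = 0b00101010
Split: l1_idx=0, l2_idx=2, offset=10
L1[0] = 3
L2[3][2] = 49
paddr = 49 * 16 + 10 = 794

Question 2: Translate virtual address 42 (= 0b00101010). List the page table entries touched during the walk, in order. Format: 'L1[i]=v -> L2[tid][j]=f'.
vaddr = 42 = 0b00101010
Split: l1_idx=0, l2_idx=2, offset=10

Answer: L1[0]=3 -> L2[3][2]=49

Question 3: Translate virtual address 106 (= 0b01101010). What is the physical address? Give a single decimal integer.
Answer: 986

Derivation:
vaddr = 106 = 0b01101010
Split: l1_idx=1, l2_idx=2, offset=10
L1[1] = 1
L2[1][2] = 61
paddr = 61 * 16 + 10 = 986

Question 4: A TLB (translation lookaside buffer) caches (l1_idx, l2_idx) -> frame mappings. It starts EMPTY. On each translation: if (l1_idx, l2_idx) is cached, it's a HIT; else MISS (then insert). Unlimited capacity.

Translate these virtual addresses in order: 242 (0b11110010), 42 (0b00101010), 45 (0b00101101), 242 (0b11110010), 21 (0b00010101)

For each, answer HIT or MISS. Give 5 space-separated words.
Answer: MISS MISS HIT HIT MISS

Derivation:
vaddr=242: (3,3) not in TLB -> MISS, insert
vaddr=42: (0,2) not in TLB -> MISS, insert
vaddr=45: (0,2) in TLB -> HIT
vaddr=242: (3,3) in TLB -> HIT
vaddr=21: (0,1) not in TLB -> MISS, insert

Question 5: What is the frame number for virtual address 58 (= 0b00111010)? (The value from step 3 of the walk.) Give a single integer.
Answer: 59

Derivation:
vaddr = 58: l1_idx=0, l2_idx=3
L1[0] = 3; L2[3][3] = 59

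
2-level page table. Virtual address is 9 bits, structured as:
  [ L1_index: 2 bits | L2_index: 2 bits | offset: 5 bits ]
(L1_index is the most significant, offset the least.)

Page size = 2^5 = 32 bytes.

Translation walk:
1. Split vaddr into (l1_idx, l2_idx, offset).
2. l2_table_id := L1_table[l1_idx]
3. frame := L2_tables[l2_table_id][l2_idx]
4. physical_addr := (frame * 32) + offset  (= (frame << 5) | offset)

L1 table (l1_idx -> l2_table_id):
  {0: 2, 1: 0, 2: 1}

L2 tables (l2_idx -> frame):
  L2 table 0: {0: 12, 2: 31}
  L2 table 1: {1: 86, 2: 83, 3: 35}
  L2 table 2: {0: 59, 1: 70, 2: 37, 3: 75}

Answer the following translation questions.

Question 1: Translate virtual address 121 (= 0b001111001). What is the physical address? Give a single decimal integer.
Answer: 2425

Derivation:
vaddr = 121 = 0b001111001
Split: l1_idx=0, l2_idx=3, offset=25
L1[0] = 2
L2[2][3] = 75
paddr = 75 * 32 + 25 = 2425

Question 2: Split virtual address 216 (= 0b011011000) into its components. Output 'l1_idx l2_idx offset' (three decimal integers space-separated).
vaddr = 216 = 0b011011000
  top 2 bits -> l1_idx = 1
  next 2 bits -> l2_idx = 2
  bottom 5 bits -> offset = 24

Answer: 1 2 24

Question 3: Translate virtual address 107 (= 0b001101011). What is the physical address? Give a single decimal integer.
vaddr = 107 = 0b001101011
Split: l1_idx=0, l2_idx=3, offset=11
L1[0] = 2
L2[2][3] = 75
paddr = 75 * 32 + 11 = 2411

Answer: 2411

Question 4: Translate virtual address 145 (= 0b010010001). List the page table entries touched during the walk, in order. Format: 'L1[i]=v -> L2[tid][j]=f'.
vaddr = 145 = 0b010010001
Split: l1_idx=1, l2_idx=0, offset=17

Answer: L1[1]=0 -> L2[0][0]=12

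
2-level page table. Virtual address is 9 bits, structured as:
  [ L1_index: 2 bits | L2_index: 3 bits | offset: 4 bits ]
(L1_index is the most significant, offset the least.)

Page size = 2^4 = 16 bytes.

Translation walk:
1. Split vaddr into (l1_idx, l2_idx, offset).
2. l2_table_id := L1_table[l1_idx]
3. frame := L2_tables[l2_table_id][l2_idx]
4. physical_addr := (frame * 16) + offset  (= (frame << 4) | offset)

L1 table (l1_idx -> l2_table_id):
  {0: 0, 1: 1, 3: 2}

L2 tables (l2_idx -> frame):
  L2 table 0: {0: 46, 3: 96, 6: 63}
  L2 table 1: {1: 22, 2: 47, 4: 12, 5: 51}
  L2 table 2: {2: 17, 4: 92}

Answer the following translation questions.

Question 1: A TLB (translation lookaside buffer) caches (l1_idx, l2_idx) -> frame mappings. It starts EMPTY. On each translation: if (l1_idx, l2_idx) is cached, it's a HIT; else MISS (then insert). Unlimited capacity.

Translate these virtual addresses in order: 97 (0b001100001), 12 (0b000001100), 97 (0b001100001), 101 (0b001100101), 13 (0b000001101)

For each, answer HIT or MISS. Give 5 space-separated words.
Answer: MISS MISS HIT HIT HIT

Derivation:
vaddr=97: (0,6) not in TLB -> MISS, insert
vaddr=12: (0,0) not in TLB -> MISS, insert
vaddr=97: (0,6) in TLB -> HIT
vaddr=101: (0,6) in TLB -> HIT
vaddr=13: (0,0) in TLB -> HIT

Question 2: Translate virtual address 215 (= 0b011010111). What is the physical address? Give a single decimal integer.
vaddr = 215 = 0b011010111
Split: l1_idx=1, l2_idx=5, offset=7
L1[1] = 1
L2[1][5] = 51
paddr = 51 * 16 + 7 = 823

Answer: 823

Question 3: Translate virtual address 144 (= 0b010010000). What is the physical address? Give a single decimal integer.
vaddr = 144 = 0b010010000
Split: l1_idx=1, l2_idx=1, offset=0
L1[1] = 1
L2[1][1] = 22
paddr = 22 * 16 + 0 = 352

Answer: 352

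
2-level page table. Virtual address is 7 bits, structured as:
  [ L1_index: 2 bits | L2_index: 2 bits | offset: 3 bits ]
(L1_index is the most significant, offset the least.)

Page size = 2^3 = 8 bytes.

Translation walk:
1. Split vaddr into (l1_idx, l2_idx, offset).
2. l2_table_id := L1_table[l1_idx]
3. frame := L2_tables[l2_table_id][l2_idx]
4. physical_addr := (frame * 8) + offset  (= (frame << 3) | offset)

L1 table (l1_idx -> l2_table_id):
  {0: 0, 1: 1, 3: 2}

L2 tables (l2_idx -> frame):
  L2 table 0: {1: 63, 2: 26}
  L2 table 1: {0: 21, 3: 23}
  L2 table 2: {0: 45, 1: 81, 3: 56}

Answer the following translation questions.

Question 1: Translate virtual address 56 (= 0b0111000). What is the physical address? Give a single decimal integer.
vaddr = 56 = 0b0111000
Split: l1_idx=1, l2_idx=3, offset=0
L1[1] = 1
L2[1][3] = 23
paddr = 23 * 8 + 0 = 184

Answer: 184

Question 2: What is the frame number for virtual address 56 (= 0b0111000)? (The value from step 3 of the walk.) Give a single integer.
vaddr = 56: l1_idx=1, l2_idx=3
L1[1] = 1; L2[1][3] = 23

Answer: 23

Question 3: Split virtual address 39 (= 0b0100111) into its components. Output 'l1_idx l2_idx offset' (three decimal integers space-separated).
Answer: 1 0 7

Derivation:
vaddr = 39 = 0b0100111
  top 2 bits -> l1_idx = 1
  next 2 bits -> l2_idx = 0
  bottom 3 bits -> offset = 7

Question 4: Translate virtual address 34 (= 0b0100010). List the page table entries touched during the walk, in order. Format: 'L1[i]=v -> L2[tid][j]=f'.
Answer: L1[1]=1 -> L2[1][0]=21

Derivation:
vaddr = 34 = 0b0100010
Split: l1_idx=1, l2_idx=0, offset=2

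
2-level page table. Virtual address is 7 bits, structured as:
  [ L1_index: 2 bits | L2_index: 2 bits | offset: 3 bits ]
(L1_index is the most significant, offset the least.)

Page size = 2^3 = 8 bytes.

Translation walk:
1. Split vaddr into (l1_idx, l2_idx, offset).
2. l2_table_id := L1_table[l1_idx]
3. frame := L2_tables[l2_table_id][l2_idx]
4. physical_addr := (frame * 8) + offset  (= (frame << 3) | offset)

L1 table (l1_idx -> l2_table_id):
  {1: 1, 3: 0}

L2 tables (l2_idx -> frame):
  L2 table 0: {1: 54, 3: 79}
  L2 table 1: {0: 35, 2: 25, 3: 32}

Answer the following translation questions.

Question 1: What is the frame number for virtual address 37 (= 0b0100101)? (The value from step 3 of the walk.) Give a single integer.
vaddr = 37: l1_idx=1, l2_idx=0
L1[1] = 1; L2[1][0] = 35

Answer: 35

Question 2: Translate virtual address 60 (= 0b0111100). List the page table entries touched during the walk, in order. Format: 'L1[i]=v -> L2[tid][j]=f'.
vaddr = 60 = 0b0111100
Split: l1_idx=1, l2_idx=3, offset=4

Answer: L1[1]=1 -> L2[1][3]=32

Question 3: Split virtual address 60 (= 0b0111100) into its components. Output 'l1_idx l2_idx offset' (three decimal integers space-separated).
Answer: 1 3 4

Derivation:
vaddr = 60 = 0b0111100
  top 2 bits -> l1_idx = 1
  next 2 bits -> l2_idx = 3
  bottom 3 bits -> offset = 4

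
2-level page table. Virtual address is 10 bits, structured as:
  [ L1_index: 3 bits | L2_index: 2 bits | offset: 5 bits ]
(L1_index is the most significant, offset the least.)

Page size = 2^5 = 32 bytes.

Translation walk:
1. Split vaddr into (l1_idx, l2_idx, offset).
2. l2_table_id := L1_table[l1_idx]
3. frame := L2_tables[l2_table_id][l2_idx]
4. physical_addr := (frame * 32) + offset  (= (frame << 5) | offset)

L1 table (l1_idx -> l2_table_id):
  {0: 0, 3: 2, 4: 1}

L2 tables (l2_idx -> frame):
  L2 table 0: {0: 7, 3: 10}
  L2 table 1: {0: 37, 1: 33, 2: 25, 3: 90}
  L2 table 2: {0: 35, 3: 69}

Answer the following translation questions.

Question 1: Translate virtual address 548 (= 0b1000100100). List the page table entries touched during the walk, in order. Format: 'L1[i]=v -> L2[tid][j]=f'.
Answer: L1[4]=1 -> L2[1][1]=33

Derivation:
vaddr = 548 = 0b1000100100
Split: l1_idx=4, l2_idx=1, offset=4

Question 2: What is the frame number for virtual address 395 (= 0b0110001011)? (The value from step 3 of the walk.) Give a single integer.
Answer: 35

Derivation:
vaddr = 395: l1_idx=3, l2_idx=0
L1[3] = 2; L2[2][0] = 35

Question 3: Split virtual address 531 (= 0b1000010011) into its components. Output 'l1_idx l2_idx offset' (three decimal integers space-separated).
Answer: 4 0 19

Derivation:
vaddr = 531 = 0b1000010011
  top 3 bits -> l1_idx = 4
  next 2 bits -> l2_idx = 0
  bottom 5 bits -> offset = 19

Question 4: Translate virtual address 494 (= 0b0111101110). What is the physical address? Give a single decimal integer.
Answer: 2222

Derivation:
vaddr = 494 = 0b0111101110
Split: l1_idx=3, l2_idx=3, offset=14
L1[3] = 2
L2[2][3] = 69
paddr = 69 * 32 + 14 = 2222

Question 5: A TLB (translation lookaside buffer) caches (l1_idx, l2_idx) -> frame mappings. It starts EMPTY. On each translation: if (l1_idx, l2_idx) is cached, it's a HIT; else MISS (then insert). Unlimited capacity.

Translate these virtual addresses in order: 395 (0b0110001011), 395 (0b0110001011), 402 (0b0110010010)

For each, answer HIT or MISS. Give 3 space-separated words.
vaddr=395: (3,0) not in TLB -> MISS, insert
vaddr=395: (3,0) in TLB -> HIT
vaddr=402: (3,0) in TLB -> HIT

Answer: MISS HIT HIT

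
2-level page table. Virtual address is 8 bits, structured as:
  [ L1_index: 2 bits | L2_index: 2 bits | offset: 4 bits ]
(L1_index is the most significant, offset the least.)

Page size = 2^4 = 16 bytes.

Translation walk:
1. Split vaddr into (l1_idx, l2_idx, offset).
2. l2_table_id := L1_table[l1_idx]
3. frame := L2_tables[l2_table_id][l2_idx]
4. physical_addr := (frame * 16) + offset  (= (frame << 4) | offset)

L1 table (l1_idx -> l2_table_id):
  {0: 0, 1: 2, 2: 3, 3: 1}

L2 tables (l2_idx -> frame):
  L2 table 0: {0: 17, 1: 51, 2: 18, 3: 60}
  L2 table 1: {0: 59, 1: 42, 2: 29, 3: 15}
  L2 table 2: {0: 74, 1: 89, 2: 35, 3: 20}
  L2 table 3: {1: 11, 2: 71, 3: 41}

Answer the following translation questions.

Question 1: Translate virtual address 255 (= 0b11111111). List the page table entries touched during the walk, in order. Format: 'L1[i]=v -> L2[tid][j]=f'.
vaddr = 255 = 0b11111111
Split: l1_idx=3, l2_idx=3, offset=15

Answer: L1[3]=1 -> L2[1][3]=15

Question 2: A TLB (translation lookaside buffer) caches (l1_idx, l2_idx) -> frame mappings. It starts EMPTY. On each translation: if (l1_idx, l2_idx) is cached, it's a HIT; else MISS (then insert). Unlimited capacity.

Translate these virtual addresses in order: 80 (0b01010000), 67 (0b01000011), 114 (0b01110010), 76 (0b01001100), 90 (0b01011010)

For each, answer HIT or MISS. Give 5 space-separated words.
Answer: MISS MISS MISS HIT HIT

Derivation:
vaddr=80: (1,1) not in TLB -> MISS, insert
vaddr=67: (1,0) not in TLB -> MISS, insert
vaddr=114: (1,3) not in TLB -> MISS, insert
vaddr=76: (1,0) in TLB -> HIT
vaddr=90: (1,1) in TLB -> HIT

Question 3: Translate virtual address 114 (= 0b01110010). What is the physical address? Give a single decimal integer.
Answer: 322

Derivation:
vaddr = 114 = 0b01110010
Split: l1_idx=1, l2_idx=3, offset=2
L1[1] = 2
L2[2][3] = 20
paddr = 20 * 16 + 2 = 322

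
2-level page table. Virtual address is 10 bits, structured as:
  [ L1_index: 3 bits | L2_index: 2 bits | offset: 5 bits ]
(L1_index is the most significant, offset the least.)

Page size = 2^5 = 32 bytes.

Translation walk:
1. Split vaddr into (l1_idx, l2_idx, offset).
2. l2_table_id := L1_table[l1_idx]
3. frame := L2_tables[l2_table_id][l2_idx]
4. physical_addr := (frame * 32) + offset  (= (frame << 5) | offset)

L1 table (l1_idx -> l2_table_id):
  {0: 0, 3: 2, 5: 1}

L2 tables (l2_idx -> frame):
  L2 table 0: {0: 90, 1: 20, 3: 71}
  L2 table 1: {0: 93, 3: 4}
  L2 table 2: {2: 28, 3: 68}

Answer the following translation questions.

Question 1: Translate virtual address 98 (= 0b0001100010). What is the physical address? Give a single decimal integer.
vaddr = 98 = 0b0001100010
Split: l1_idx=0, l2_idx=3, offset=2
L1[0] = 0
L2[0][3] = 71
paddr = 71 * 32 + 2 = 2274

Answer: 2274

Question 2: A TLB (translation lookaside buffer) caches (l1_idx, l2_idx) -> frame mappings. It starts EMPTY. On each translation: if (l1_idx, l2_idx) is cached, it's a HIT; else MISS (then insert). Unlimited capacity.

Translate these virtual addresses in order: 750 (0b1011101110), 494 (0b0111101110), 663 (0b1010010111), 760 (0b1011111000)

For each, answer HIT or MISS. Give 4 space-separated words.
vaddr=750: (5,3) not in TLB -> MISS, insert
vaddr=494: (3,3) not in TLB -> MISS, insert
vaddr=663: (5,0) not in TLB -> MISS, insert
vaddr=760: (5,3) in TLB -> HIT

Answer: MISS MISS MISS HIT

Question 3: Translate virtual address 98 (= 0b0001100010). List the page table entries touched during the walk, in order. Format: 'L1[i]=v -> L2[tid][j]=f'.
Answer: L1[0]=0 -> L2[0][3]=71

Derivation:
vaddr = 98 = 0b0001100010
Split: l1_idx=0, l2_idx=3, offset=2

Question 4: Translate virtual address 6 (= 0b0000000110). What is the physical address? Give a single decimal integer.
vaddr = 6 = 0b0000000110
Split: l1_idx=0, l2_idx=0, offset=6
L1[0] = 0
L2[0][0] = 90
paddr = 90 * 32 + 6 = 2886

Answer: 2886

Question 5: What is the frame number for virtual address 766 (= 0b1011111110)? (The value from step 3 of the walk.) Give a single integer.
vaddr = 766: l1_idx=5, l2_idx=3
L1[5] = 1; L2[1][3] = 4

Answer: 4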